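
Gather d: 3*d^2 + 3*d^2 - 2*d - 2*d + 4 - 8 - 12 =6*d^2 - 4*d - 16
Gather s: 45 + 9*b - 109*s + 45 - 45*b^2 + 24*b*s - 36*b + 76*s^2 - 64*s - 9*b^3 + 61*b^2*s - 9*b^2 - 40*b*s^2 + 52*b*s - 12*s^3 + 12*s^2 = -9*b^3 - 54*b^2 - 27*b - 12*s^3 + s^2*(88 - 40*b) + s*(61*b^2 + 76*b - 173) + 90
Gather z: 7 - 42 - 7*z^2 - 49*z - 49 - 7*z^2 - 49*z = -14*z^2 - 98*z - 84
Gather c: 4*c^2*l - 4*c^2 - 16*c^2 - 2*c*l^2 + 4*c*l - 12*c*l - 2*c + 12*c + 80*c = c^2*(4*l - 20) + c*(-2*l^2 - 8*l + 90)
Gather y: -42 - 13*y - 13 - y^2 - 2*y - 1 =-y^2 - 15*y - 56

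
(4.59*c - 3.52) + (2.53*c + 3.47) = 7.12*c - 0.0499999999999998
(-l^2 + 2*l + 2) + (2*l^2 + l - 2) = l^2 + 3*l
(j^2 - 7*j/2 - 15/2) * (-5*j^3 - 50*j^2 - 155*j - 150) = -5*j^5 - 65*j^4/2 + 115*j^3/2 + 1535*j^2/2 + 3375*j/2 + 1125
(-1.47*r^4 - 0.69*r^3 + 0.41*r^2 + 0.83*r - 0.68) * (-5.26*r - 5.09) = 7.7322*r^5 + 11.1117*r^4 + 1.3555*r^3 - 6.4527*r^2 - 0.647899999999999*r + 3.4612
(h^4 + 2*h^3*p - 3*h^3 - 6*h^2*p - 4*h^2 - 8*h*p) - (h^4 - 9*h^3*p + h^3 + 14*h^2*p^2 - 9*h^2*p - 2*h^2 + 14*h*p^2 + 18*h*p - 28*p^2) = 11*h^3*p - 4*h^3 - 14*h^2*p^2 + 3*h^2*p - 2*h^2 - 14*h*p^2 - 26*h*p + 28*p^2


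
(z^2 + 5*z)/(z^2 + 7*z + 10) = z/(z + 2)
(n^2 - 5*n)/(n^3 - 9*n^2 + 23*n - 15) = n/(n^2 - 4*n + 3)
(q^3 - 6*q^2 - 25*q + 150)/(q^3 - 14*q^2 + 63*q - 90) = (q + 5)/(q - 3)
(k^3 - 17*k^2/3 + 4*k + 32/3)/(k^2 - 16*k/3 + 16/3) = (3*k^2 - 5*k - 8)/(3*k - 4)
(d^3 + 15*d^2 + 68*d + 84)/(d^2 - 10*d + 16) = (d^3 + 15*d^2 + 68*d + 84)/(d^2 - 10*d + 16)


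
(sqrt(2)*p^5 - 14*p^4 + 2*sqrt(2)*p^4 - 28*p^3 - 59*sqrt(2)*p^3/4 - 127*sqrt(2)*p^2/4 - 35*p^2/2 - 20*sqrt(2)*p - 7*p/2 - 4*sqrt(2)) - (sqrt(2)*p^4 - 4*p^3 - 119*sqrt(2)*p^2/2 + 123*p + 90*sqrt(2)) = sqrt(2)*p^5 - 14*p^4 + sqrt(2)*p^4 - 24*p^3 - 59*sqrt(2)*p^3/4 - 35*p^2/2 + 111*sqrt(2)*p^2/4 - 253*p/2 - 20*sqrt(2)*p - 94*sqrt(2)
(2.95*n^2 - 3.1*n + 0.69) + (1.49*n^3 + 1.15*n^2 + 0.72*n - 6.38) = 1.49*n^3 + 4.1*n^2 - 2.38*n - 5.69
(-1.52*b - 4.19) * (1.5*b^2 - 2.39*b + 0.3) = -2.28*b^3 - 2.6522*b^2 + 9.5581*b - 1.257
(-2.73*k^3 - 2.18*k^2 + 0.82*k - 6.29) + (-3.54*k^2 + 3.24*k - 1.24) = -2.73*k^3 - 5.72*k^2 + 4.06*k - 7.53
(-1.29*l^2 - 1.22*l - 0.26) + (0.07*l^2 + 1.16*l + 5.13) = -1.22*l^2 - 0.0600000000000001*l + 4.87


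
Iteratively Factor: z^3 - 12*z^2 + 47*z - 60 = (z - 4)*(z^2 - 8*z + 15) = (z - 5)*(z - 4)*(z - 3)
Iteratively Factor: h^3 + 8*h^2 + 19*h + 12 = (h + 3)*(h^2 + 5*h + 4) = (h + 3)*(h + 4)*(h + 1)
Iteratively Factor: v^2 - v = (v - 1)*(v)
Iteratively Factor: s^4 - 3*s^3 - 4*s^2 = (s - 4)*(s^3 + s^2) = s*(s - 4)*(s^2 + s) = s^2*(s - 4)*(s + 1)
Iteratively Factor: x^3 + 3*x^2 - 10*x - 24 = (x + 4)*(x^2 - x - 6) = (x - 3)*(x + 4)*(x + 2)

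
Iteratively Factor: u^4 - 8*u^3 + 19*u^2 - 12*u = (u)*(u^3 - 8*u^2 + 19*u - 12) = u*(u - 1)*(u^2 - 7*u + 12) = u*(u - 4)*(u - 1)*(u - 3)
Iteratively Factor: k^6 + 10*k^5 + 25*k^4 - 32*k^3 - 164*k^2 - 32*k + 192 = (k + 2)*(k^5 + 8*k^4 + 9*k^3 - 50*k^2 - 64*k + 96) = (k - 2)*(k + 2)*(k^4 + 10*k^3 + 29*k^2 + 8*k - 48) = (k - 2)*(k + 2)*(k + 4)*(k^3 + 6*k^2 + 5*k - 12) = (k - 2)*(k + 2)*(k + 4)^2*(k^2 + 2*k - 3) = (k - 2)*(k - 1)*(k + 2)*(k + 4)^2*(k + 3)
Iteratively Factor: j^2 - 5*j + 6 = (j - 2)*(j - 3)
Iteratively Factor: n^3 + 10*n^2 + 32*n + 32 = (n + 4)*(n^2 + 6*n + 8) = (n + 4)^2*(n + 2)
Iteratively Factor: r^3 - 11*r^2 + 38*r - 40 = (r - 2)*(r^2 - 9*r + 20) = (r - 4)*(r - 2)*(r - 5)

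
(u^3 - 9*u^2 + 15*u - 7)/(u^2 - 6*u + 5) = (u^2 - 8*u + 7)/(u - 5)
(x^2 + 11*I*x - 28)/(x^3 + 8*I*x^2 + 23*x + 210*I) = (x + 4*I)/(x^2 + I*x + 30)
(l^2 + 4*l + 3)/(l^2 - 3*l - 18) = (l + 1)/(l - 6)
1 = 1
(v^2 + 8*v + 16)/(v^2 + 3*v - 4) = (v + 4)/(v - 1)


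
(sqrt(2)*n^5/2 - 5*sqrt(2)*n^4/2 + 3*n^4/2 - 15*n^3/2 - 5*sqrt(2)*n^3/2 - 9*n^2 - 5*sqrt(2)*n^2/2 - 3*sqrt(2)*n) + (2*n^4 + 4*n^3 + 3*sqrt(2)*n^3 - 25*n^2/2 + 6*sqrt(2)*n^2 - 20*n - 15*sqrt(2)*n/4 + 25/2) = sqrt(2)*n^5/2 - 5*sqrt(2)*n^4/2 + 7*n^4/2 - 7*n^3/2 + sqrt(2)*n^3/2 - 43*n^2/2 + 7*sqrt(2)*n^2/2 - 20*n - 27*sqrt(2)*n/4 + 25/2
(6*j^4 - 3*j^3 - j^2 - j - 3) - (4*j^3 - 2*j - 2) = 6*j^4 - 7*j^3 - j^2 + j - 1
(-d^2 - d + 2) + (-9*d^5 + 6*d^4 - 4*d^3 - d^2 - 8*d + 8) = -9*d^5 + 6*d^4 - 4*d^3 - 2*d^2 - 9*d + 10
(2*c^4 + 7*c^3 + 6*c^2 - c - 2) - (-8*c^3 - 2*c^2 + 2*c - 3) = 2*c^4 + 15*c^3 + 8*c^2 - 3*c + 1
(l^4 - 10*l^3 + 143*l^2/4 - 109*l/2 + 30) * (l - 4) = l^5 - 14*l^4 + 303*l^3/4 - 395*l^2/2 + 248*l - 120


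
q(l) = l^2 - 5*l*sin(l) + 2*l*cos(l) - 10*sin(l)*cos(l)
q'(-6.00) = 12.24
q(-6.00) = 30.18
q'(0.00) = -8.00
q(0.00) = 0.00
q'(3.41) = 15.87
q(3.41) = 7.02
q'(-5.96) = 12.45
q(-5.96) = 30.67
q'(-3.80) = -25.13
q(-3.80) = 36.92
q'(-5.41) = 14.05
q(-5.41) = 38.12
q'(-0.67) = 2.84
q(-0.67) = 2.19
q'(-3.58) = -30.66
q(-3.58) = 30.74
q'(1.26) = 2.17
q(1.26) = -6.55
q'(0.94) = -2.23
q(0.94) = -6.57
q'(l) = -2*l*sin(l) - 5*l*cos(l) + 2*l + 10*sin(l)^2 - 5*sin(l) - 10*cos(l)^2 + 2*cos(l)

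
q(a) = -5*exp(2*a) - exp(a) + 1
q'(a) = -10*exp(2*a) - exp(a)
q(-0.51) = -1.40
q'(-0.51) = -4.21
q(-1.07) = 0.07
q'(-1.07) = -1.52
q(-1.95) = 0.76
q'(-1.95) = -0.34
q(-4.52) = 0.99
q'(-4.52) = -0.01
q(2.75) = -1238.10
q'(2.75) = -2462.56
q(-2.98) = 0.94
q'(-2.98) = -0.08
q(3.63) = -7148.00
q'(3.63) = -14260.28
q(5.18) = -158032.59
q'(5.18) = -315889.50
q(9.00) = -328307947.77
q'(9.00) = -656607794.46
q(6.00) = -814176.39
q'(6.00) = -1627951.34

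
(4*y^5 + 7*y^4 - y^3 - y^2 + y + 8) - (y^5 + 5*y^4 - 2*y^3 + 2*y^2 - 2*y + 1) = 3*y^5 + 2*y^4 + y^3 - 3*y^2 + 3*y + 7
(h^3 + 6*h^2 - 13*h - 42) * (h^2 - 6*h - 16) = h^5 - 65*h^3 - 60*h^2 + 460*h + 672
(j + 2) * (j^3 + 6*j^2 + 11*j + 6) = j^4 + 8*j^3 + 23*j^2 + 28*j + 12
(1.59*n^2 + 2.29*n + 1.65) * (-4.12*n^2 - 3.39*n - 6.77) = -6.5508*n^4 - 14.8249*n^3 - 25.3254*n^2 - 21.0968*n - 11.1705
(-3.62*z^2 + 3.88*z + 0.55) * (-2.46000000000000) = 8.9052*z^2 - 9.5448*z - 1.353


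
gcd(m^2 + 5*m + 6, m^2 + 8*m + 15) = m + 3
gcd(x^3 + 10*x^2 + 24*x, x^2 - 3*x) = x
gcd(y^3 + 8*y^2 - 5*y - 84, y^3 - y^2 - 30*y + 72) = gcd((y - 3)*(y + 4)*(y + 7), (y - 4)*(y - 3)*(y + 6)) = y - 3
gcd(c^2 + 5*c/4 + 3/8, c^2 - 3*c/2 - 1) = c + 1/2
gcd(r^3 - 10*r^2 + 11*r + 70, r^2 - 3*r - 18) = 1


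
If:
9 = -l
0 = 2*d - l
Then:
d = -9/2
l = -9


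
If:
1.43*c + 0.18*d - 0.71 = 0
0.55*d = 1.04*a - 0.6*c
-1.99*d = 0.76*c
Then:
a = 0.20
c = 0.52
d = -0.20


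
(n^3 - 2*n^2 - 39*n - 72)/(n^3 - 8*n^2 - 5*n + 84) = (n^2 - 5*n - 24)/(n^2 - 11*n + 28)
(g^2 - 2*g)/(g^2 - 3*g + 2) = g/(g - 1)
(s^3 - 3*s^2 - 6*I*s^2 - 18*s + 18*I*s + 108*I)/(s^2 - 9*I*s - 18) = (s^2 - 3*s - 18)/(s - 3*I)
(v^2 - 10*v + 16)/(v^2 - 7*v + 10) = (v - 8)/(v - 5)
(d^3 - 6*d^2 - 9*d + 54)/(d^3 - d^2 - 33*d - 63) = (d^2 - 9*d + 18)/(d^2 - 4*d - 21)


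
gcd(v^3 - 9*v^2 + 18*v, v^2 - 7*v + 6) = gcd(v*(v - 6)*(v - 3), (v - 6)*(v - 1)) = v - 6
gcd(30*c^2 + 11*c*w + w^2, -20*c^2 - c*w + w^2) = 1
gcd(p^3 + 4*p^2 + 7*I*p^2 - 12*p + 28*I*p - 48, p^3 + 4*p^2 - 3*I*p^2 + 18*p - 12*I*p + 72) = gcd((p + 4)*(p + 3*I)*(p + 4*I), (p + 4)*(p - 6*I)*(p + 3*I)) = p^2 + p*(4 + 3*I) + 12*I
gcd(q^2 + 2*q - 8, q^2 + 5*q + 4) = q + 4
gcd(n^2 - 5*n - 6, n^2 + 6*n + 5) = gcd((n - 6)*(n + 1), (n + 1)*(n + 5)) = n + 1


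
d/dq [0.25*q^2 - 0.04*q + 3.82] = 0.5*q - 0.04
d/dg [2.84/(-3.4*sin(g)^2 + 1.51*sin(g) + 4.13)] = (19.312*sin(g) - 4.2884)*cos(g)/(-3.4*sin(g)^2 + 1.51*sin(g) + 4.13)^2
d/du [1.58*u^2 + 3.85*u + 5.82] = 3.16*u + 3.85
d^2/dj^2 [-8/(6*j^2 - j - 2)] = 16*(-36*j^2 + 6*j + (12*j - 1)^2 + 12)/(-6*j^2 + j + 2)^3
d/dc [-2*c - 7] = -2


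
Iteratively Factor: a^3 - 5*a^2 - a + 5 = (a - 1)*(a^2 - 4*a - 5) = (a - 5)*(a - 1)*(a + 1)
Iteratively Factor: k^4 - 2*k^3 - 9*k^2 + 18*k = (k - 2)*(k^3 - 9*k) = (k - 2)*(k + 3)*(k^2 - 3*k) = (k - 3)*(k - 2)*(k + 3)*(k)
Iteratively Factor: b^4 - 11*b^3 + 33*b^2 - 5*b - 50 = (b - 5)*(b^3 - 6*b^2 + 3*b + 10) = (b - 5)*(b + 1)*(b^2 - 7*b + 10) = (b - 5)*(b - 2)*(b + 1)*(b - 5)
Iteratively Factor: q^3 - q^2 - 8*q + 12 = (q - 2)*(q^2 + q - 6) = (q - 2)*(q + 3)*(q - 2)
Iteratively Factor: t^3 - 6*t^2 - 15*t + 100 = (t + 4)*(t^2 - 10*t + 25) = (t - 5)*(t + 4)*(t - 5)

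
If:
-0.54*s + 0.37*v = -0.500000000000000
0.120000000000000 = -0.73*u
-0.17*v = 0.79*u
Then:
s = 1.45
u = -0.16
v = 0.76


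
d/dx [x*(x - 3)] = 2*x - 3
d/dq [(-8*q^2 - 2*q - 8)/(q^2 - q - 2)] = 2*(5*q^2 + 24*q - 2)/(q^4 - 2*q^3 - 3*q^2 + 4*q + 4)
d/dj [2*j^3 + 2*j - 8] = 6*j^2 + 2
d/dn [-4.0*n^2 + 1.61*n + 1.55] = 1.61 - 8.0*n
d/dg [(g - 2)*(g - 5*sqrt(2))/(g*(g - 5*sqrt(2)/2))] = (4*g^2 + 5*sqrt(2)*g^2 - 40*sqrt(2)*g + 100)/(g^2*(2*g^2 - 10*sqrt(2)*g + 25))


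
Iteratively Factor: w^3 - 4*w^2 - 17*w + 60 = (w - 3)*(w^2 - w - 20) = (w - 5)*(w - 3)*(w + 4)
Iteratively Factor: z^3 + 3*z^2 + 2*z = (z + 2)*(z^2 + z) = (z + 1)*(z + 2)*(z)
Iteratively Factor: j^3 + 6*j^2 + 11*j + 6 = (j + 1)*(j^2 + 5*j + 6) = (j + 1)*(j + 2)*(j + 3)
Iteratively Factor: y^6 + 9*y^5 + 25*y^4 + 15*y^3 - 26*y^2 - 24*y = (y + 1)*(y^5 + 8*y^4 + 17*y^3 - 2*y^2 - 24*y) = (y + 1)*(y + 4)*(y^4 + 4*y^3 + y^2 - 6*y) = y*(y + 1)*(y + 4)*(y^3 + 4*y^2 + y - 6) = y*(y + 1)*(y + 3)*(y + 4)*(y^2 + y - 2) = y*(y + 1)*(y + 2)*(y + 3)*(y + 4)*(y - 1)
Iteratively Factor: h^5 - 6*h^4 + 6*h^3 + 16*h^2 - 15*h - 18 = (h - 2)*(h^4 - 4*h^3 - 2*h^2 + 12*h + 9) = (h - 2)*(h + 1)*(h^3 - 5*h^2 + 3*h + 9) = (h - 3)*(h - 2)*(h + 1)*(h^2 - 2*h - 3) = (h - 3)^2*(h - 2)*(h + 1)*(h + 1)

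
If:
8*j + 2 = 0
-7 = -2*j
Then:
No Solution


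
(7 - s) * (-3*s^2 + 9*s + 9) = 3*s^3 - 30*s^2 + 54*s + 63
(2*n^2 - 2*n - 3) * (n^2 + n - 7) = 2*n^4 - 19*n^2 + 11*n + 21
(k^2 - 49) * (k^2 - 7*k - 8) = k^4 - 7*k^3 - 57*k^2 + 343*k + 392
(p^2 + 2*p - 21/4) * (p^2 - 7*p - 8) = p^4 - 5*p^3 - 109*p^2/4 + 83*p/4 + 42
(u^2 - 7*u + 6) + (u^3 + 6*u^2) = u^3 + 7*u^2 - 7*u + 6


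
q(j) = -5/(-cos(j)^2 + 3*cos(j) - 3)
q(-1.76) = 1.39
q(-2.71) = 0.76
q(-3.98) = 0.92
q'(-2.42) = 0.44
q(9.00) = 0.76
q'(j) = -5*(-2*sin(j)*cos(j) + 3*sin(j))/(-cos(j)^2 + 3*cos(j) - 3)^2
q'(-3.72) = -0.33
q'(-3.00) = 0.07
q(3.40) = 0.73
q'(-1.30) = 2.31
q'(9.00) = -0.23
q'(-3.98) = -0.54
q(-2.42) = 0.86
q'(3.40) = 0.13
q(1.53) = 1.74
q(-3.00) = 0.72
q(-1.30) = 2.20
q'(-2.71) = 0.23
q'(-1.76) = 1.28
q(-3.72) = 0.80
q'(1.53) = -1.76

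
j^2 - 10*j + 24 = (j - 6)*(j - 4)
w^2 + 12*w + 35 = (w + 5)*(w + 7)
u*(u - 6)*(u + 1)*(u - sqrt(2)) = u^4 - 5*u^3 - sqrt(2)*u^3 - 6*u^2 + 5*sqrt(2)*u^2 + 6*sqrt(2)*u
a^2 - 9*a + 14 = (a - 7)*(a - 2)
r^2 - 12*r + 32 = (r - 8)*(r - 4)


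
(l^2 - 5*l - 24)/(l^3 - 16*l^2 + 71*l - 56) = (l + 3)/(l^2 - 8*l + 7)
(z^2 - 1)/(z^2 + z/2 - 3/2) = 2*(z + 1)/(2*z + 3)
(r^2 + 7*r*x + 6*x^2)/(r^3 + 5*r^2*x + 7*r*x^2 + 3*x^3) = (r + 6*x)/(r^2 + 4*r*x + 3*x^2)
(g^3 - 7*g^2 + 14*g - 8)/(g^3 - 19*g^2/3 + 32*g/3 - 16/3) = 3*(g - 2)/(3*g - 4)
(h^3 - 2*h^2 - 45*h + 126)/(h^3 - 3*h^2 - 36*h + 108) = (h + 7)/(h + 6)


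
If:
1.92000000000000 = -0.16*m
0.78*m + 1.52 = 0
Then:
No Solution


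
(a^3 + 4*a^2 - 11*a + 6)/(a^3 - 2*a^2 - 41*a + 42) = (a - 1)/(a - 7)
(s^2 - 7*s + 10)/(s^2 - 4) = (s - 5)/(s + 2)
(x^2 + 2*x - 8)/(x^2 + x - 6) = (x + 4)/(x + 3)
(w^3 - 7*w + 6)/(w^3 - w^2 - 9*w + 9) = (w - 2)/(w - 3)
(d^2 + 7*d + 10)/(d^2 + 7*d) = (d^2 + 7*d + 10)/(d*(d + 7))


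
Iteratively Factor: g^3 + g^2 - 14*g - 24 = (g + 2)*(g^2 - g - 12) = (g + 2)*(g + 3)*(g - 4)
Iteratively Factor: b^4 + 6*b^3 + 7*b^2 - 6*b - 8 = (b - 1)*(b^3 + 7*b^2 + 14*b + 8) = (b - 1)*(b + 4)*(b^2 + 3*b + 2) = (b - 1)*(b + 1)*(b + 4)*(b + 2)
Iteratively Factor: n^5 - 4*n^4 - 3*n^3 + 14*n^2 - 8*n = (n - 1)*(n^4 - 3*n^3 - 6*n^2 + 8*n) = (n - 4)*(n - 1)*(n^3 + n^2 - 2*n) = (n - 4)*(n - 1)*(n + 2)*(n^2 - n) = (n - 4)*(n - 1)^2*(n + 2)*(n)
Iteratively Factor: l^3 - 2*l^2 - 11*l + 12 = (l + 3)*(l^2 - 5*l + 4) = (l - 1)*(l + 3)*(l - 4)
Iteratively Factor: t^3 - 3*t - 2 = (t - 2)*(t^2 + 2*t + 1) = (t - 2)*(t + 1)*(t + 1)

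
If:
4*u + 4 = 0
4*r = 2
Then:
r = 1/2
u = -1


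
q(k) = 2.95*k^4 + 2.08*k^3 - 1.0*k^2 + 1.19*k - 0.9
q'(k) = 11.8*k^3 + 6.24*k^2 - 2.0*k + 1.19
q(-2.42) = 62.06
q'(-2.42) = -124.66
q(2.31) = 106.15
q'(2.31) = 175.32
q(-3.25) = 242.39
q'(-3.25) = -331.47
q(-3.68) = 418.54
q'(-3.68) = -495.01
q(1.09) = 6.07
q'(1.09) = 21.71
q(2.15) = 80.74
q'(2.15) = 143.01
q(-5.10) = 1686.84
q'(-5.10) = -1391.59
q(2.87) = 243.60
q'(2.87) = 325.80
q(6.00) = 4242.72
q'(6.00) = 2762.63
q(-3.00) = 169.32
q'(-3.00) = -255.25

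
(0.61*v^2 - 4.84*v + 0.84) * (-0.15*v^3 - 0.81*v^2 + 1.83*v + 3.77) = -0.0915*v^5 + 0.2319*v^4 + 4.9107*v^3 - 7.2379*v^2 - 16.7096*v + 3.1668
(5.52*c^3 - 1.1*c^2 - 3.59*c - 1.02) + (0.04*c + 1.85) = 5.52*c^3 - 1.1*c^2 - 3.55*c + 0.83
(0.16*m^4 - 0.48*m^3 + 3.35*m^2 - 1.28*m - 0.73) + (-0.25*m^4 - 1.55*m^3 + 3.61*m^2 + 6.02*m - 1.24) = -0.09*m^4 - 2.03*m^3 + 6.96*m^2 + 4.74*m - 1.97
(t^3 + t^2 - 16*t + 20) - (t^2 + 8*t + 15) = t^3 - 24*t + 5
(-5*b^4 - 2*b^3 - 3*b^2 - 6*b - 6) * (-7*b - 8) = 35*b^5 + 54*b^4 + 37*b^3 + 66*b^2 + 90*b + 48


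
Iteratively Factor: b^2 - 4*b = (b)*(b - 4)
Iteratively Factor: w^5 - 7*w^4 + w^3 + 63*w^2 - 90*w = (w + 3)*(w^4 - 10*w^3 + 31*w^2 - 30*w) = (w - 5)*(w + 3)*(w^3 - 5*w^2 + 6*w) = (w - 5)*(w - 3)*(w + 3)*(w^2 - 2*w) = (w - 5)*(w - 3)*(w - 2)*(w + 3)*(w)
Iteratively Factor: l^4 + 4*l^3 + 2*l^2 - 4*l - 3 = (l + 3)*(l^3 + l^2 - l - 1) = (l + 1)*(l + 3)*(l^2 - 1) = (l + 1)^2*(l + 3)*(l - 1)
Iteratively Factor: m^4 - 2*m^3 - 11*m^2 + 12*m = (m - 1)*(m^3 - m^2 - 12*m) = m*(m - 1)*(m^2 - m - 12) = m*(m - 1)*(m + 3)*(m - 4)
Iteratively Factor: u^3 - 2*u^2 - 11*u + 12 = (u - 1)*(u^2 - u - 12) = (u - 1)*(u + 3)*(u - 4)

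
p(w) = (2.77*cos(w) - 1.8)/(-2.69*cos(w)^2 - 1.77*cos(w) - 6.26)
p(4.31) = 0.48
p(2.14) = 0.54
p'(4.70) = -0.52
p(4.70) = 0.29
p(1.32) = 0.16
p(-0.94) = 0.02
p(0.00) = -0.09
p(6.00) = -0.08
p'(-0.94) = -0.28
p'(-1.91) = -0.44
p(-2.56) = 0.62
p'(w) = (-5.38*sin(w)*cos(w) - 1.77*sin(w))*(2.77*cos(w) - 1.8)/(-2.69*cos(w)^2 - 1.77*cos(w) - 6.26)^2 - 2.77*sin(w)/(-2.69*cos(w)^2 - 1.77*cos(w) - 6.26) = (-7.4513*cos(w)^2 + 9.684*cos(w) + 20.5262)*sin(w)/(7.2361*cos(w)^4 + 9.5226*cos(w)^3 + 36.8117*cos(w)^2 + 22.1604*cos(w) + 39.1876)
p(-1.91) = 0.46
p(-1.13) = 0.08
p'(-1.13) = -0.37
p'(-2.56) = -0.09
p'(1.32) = 0.46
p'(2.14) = 0.30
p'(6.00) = -0.06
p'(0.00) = 0.00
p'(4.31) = -0.40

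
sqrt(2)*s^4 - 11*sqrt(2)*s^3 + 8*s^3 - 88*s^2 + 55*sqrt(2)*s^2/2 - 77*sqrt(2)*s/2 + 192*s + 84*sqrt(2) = (s - 8)*(s - 3)*(s + 7*sqrt(2)/2)*(sqrt(2)*s + 1)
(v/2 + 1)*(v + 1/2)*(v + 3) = v^3/2 + 11*v^2/4 + 17*v/4 + 3/2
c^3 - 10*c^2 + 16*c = c*(c - 8)*(c - 2)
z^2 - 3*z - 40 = (z - 8)*(z + 5)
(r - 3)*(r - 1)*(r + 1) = r^3 - 3*r^2 - r + 3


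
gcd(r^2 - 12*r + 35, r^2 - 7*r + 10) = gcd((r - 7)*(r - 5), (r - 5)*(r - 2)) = r - 5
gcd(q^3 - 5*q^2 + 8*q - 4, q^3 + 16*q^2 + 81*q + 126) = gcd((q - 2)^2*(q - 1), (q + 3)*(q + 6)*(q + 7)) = 1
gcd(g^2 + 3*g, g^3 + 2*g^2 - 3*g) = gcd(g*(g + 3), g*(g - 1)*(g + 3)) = g^2 + 3*g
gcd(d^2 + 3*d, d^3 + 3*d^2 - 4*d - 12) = d + 3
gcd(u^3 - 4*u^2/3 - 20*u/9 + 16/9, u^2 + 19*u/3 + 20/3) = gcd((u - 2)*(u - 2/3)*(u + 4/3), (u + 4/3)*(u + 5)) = u + 4/3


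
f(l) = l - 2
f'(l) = 1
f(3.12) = 1.12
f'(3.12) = 1.00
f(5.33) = 3.33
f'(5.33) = 1.00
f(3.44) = 1.44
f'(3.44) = 1.00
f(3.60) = 1.60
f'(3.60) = 1.00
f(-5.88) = -7.88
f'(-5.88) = 1.00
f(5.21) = 3.21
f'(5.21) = 1.00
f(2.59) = 0.59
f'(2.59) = 1.00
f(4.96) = 2.96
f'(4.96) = 1.00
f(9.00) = 7.00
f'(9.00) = 1.00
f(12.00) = 10.00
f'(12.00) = 1.00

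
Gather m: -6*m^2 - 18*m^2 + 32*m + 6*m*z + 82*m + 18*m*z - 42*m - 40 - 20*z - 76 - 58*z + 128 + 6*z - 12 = -24*m^2 + m*(24*z + 72) - 72*z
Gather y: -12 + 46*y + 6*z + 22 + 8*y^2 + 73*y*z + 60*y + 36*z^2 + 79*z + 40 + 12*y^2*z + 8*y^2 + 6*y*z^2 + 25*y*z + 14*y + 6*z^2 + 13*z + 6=y^2*(12*z + 16) + y*(6*z^2 + 98*z + 120) + 42*z^2 + 98*z + 56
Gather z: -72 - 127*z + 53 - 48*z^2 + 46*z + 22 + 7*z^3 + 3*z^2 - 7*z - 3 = 7*z^3 - 45*z^2 - 88*z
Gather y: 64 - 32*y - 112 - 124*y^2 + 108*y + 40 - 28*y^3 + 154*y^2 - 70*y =-28*y^3 + 30*y^2 + 6*y - 8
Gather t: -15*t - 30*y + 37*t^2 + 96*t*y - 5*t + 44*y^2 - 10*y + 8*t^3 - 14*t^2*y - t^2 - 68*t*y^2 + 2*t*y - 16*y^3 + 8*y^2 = 8*t^3 + t^2*(36 - 14*y) + t*(-68*y^2 + 98*y - 20) - 16*y^3 + 52*y^2 - 40*y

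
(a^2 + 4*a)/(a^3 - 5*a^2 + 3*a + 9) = a*(a + 4)/(a^3 - 5*a^2 + 3*a + 9)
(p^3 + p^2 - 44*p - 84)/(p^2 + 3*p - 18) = (p^2 - 5*p - 14)/(p - 3)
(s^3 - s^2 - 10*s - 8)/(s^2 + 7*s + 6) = (s^2 - 2*s - 8)/(s + 6)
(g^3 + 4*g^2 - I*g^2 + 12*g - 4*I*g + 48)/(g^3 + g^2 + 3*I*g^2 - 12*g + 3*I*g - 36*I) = (g - 4*I)/(g - 3)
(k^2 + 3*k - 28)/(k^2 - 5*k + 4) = (k + 7)/(k - 1)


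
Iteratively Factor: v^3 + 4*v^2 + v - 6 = (v + 2)*(v^2 + 2*v - 3) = (v + 2)*(v + 3)*(v - 1)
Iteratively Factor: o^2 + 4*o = (o)*(o + 4)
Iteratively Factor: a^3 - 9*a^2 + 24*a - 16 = (a - 1)*(a^2 - 8*a + 16) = (a - 4)*(a - 1)*(a - 4)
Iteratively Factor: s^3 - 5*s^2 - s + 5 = (s + 1)*(s^2 - 6*s + 5) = (s - 5)*(s + 1)*(s - 1)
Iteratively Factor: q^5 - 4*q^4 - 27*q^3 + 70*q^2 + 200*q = (q + 4)*(q^4 - 8*q^3 + 5*q^2 + 50*q) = q*(q + 4)*(q^3 - 8*q^2 + 5*q + 50) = q*(q - 5)*(q + 4)*(q^2 - 3*q - 10) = q*(q - 5)^2*(q + 4)*(q + 2)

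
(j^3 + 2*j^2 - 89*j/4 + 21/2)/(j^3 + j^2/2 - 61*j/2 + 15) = (j - 7/2)/(j - 5)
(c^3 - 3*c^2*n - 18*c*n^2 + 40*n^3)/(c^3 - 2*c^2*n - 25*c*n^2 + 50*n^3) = (c + 4*n)/(c + 5*n)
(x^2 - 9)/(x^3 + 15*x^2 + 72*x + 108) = (x - 3)/(x^2 + 12*x + 36)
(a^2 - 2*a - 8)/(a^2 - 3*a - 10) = (a - 4)/(a - 5)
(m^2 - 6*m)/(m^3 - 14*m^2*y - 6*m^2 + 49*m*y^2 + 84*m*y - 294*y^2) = m/(m^2 - 14*m*y + 49*y^2)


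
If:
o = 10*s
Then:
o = 10*s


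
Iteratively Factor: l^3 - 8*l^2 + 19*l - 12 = (l - 1)*(l^2 - 7*l + 12) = (l - 4)*(l - 1)*(l - 3)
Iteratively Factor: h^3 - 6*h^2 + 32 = (h + 2)*(h^2 - 8*h + 16) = (h - 4)*(h + 2)*(h - 4)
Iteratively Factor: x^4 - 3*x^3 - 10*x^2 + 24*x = (x - 2)*(x^3 - x^2 - 12*x) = x*(x - 2)*(x^2 - x - 12) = x*(x - 4)*(x - 2)*(x + 3)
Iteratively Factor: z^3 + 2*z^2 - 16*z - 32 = (z - 4)*(z^2 + 6*z + 8) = (z - 4)*(z + 4)*(z + 2)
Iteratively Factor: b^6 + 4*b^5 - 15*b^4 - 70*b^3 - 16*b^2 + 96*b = (b)*(b^5 + 4*b^4 - 15*b^3 - 70*b^2 - 16*b + 96) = b*(b + 4)*(b^4 - 15*b^2 - 10*b + 24) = b*(b - 1)*(b + 4)*(b^3 + b^2 - 14*b - 24) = b*(b - 1)*(b + 3)*(b + 4)*(b^2 - 2*b - 8) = b*(b - 4)*(b - 1)*(b + 3)*(b + 4)*(b + 2)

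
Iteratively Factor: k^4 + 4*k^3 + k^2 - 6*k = (k)*(k^3 + 4*k^2 + k - 6) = k*(k + 3)*(k^2 + k - 2) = k*(k + 2)*(k + 3)*(k - 1)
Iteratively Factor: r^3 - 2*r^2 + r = (r - 1)*(r^2 - r) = r*(r - 1)*(r - 1)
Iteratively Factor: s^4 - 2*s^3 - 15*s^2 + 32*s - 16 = (s + 4)*(s^3 - 6*s^2 + 9*s - 4) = (s - 1)*(s + 4)*(s^2 - 5*s + 4) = (s - 1)^2*(s + 4)*(s - 4)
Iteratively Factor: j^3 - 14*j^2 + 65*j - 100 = (j - 5)*(j^2 - 9*j + 20) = (j - 5)^2*(j - 4)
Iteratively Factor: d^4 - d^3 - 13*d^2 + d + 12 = (d + 3)*(d^3 - 4*d^2 - d + 4) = (d - 4)*(d + 3)*(d^2 - 1) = (d - 4)*(d + 1)*(d + 3)*(d - 1)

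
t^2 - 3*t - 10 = (t - 5)*(t + 2)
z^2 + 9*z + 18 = (z + 3)*(z + 6)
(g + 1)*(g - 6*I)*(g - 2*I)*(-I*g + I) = -I*g^4 - 8*g^3 + 13*I*g^2 + 8*g - 12*I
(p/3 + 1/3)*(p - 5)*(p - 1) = p^3/3 - 5*p^2/3 - p/3 + 5/3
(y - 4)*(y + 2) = y^2 - 2*y - 8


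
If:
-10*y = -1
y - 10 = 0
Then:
No Solution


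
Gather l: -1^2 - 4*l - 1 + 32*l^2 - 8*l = 32*l^2 - 12*l - 2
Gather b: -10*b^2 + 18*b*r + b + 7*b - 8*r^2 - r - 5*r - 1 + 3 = -10*b^2 + b*(18*r + 8) - 8*r^2 - 6*r + 2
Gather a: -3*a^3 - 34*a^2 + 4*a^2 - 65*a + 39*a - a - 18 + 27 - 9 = -3*a^3 - 30*a^2 - 27*a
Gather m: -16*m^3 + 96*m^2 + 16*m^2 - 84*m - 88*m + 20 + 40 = -16*m^3 + 112*m^2 - 172*m + 60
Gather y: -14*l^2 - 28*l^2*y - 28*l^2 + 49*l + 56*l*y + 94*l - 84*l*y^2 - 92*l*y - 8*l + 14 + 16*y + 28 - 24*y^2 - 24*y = -42*l^2 + 135*l + y^2*(-84*l - 24) + y*(-28*l^2 - 36*l - 8) + 42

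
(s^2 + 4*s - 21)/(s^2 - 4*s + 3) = (s + 7)/(s - 1)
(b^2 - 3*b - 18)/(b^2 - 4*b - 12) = (b + 3)/(b + 2)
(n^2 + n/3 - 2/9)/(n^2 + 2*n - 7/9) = (3*n + 2)/(3*n + 7)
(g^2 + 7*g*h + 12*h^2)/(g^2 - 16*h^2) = (g + 3*h)/(g - 4*h)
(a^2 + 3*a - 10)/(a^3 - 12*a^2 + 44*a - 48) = (a + 5)/(a^2 - 10*a + 24)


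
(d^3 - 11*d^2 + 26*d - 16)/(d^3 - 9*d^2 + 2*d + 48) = (d^2 - 3*d + 2)/(d^2 - d - 6)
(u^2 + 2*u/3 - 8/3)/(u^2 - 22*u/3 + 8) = (u + 2)/(u - 6)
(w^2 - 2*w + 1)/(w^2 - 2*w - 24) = (-w^2 + 2*w - 1)/(-w^2 + 2*w + 24)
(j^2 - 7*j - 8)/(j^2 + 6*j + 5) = (j - 8)/(j + 5)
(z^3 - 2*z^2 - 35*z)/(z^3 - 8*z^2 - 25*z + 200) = z*(z - 7)/(z^2 - 13*z + 40)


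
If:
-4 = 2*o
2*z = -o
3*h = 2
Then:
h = 2/3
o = -2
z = 1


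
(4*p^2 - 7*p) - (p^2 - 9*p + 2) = 3*p^2 + 2*p - 2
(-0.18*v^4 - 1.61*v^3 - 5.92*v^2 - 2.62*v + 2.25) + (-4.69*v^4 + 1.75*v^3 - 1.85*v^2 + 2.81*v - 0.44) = -4.87*v^4 + 0.14*v^3 - 7.77*v^2 + 0.19*v + 1.81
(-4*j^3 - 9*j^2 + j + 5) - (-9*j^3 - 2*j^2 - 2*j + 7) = 5*j^3 - 7*j^2 + 3*j - 2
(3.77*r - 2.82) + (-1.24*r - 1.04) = 2.53*r - 3.86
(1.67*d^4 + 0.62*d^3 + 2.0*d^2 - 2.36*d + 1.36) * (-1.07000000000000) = -1.7869*d^4 - 0.6634*d^3 - 2.14*d^2 + 2.5252*d - 1.4552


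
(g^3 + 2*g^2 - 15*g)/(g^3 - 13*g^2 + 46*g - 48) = g*(g + 5)/(g^2 - 10*g + 16)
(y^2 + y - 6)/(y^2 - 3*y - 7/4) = 4*(-y^2 - y + 6)/(-4*y^2 + 12*y + 7)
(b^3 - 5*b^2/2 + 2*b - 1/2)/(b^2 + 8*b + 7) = (2*b^3 - 5*b^2 + 4*b - 1)/(2*(b^2 + 8*b + 7))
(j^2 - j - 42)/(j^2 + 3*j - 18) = (j - 7)/(j - 3)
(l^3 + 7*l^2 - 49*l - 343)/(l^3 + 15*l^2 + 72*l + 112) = (l^2 - 49)/(l^2 + 8*l + 16)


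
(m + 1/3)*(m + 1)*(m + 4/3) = m^3 + 8*m^2/3 + 19*m/9 + 4/9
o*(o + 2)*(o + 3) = o^3 + 5*o^2 + 6*o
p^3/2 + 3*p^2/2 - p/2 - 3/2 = (p/2 + 1/2)*(p - 1)*(p + 3)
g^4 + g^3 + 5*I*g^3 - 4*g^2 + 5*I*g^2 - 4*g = g*(g + 1)*(g + I)*(g + 4*I)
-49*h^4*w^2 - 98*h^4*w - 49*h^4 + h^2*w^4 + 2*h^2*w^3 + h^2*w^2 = (-7*h + w)*(7*h + w)*(h*w + h)^2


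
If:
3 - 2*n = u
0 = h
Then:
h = 0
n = 3/2 - u/2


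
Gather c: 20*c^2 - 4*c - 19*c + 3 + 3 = 20*c^2 - 23*c + 6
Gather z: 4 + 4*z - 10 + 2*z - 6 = 6*z - 12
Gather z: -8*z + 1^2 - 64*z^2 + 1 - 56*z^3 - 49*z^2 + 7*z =-56*z^3 - 113*z^2 - z + 2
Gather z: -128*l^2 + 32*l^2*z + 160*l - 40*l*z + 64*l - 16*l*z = -128*l^2 + 224*l + z*(32*l^2 - 56*l)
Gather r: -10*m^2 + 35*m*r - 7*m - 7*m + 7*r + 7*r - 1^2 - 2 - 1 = -10*m^2 - 14*m + r*(35*m + 14) - 4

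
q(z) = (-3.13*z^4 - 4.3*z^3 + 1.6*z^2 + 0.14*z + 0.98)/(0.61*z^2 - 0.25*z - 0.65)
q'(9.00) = -101.32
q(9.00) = -506.10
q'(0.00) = 0.36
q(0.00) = -1.51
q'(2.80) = -33.56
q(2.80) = -79.50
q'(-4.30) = 35.49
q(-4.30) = -59.66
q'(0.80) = 30.74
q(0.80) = 2.98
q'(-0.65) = 60.41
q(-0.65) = -9.52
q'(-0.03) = 0.63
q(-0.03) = -1.52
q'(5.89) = -69.09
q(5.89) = -240.99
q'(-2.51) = 18.15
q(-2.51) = -11.92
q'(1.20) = 2985.08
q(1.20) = 146.21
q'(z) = (0.25 - 1.22*z)*(-3.13*z^4 - 4.3*z^3 + 1.6*z^2 + 0.14*z + 0.98)/(0.61*z^2 - 0.25*z - 0.65)^2 + (-12.52*z^3 - 12.9*z^2 + 3.2*z + 0.14)/(0.61*z^2 - 0.25*z - 0.65)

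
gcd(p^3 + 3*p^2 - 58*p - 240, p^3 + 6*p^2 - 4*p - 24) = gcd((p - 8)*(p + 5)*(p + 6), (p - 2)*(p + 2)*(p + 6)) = p + 6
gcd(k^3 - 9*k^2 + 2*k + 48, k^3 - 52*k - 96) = k^2 - 6*k - 16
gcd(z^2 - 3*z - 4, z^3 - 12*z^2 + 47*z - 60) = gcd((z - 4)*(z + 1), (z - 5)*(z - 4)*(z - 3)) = z - 4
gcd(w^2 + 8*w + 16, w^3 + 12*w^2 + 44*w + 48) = w + 4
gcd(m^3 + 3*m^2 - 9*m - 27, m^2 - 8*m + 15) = m - 3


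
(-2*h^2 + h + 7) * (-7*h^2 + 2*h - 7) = 14*h^4 - 11*h^3 - 33*h^2 + 7*h - 49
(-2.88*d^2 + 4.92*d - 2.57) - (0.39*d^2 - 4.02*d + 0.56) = -3.27*d^2 + 8.94*d - 3.13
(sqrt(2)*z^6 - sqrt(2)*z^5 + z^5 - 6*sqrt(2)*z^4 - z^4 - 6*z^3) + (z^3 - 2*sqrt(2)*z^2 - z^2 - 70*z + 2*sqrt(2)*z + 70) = sqrt(2)*z^6 - sqrt(2)*z^5 + z^5 - 6*sqrt(2)*z^4 - z^4 - 5*z^3 - 2*sqrt(2)*z^2 - z^2 - 70*z + 2*sqrt(2)*z + 70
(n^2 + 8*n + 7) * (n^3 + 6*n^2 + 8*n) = n^5 + 14*n^4 + 63*n^3 + 106*n^2 + 56*n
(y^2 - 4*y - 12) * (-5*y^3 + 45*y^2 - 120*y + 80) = -5*y^5 + 65*y^4 - 240*y^3 + 20*y^2 + 1120*y - 960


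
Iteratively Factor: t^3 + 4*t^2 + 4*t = (t + 2)*(t^2 + 2*t) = t*(t + 2)*(t + 2)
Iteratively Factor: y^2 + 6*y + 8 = (y + 4)*(y + 2)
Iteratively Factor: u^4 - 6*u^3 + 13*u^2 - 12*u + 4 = (u - 2)*(u^3 - 4*u^2 + 5*u - 2) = (u - 2)*(u - 1)*(u^2 - 3*u + 2) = (u - 2)*(u - 1)^2*(u - 2)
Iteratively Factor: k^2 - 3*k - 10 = (k - 5)*(k + 2)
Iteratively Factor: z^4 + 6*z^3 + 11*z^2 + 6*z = (z + 1)*(z^3 + 5*z^2 + 6*z) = (z + 1)*(z + 2)*(z^2 + 3*z) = (z + 1)*(z + 2)*(z + 3)*(z)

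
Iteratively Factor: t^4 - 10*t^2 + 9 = (t - 1)*(t^3 + t^2 - 9*t - 9) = (t - 3)*(t - 1)*(t^2 + 4*t + 3) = (t - 3)*(t - 1)*(t + 1)*(t + 3)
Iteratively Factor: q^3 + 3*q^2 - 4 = (q - 1)*(q^2 + 4*q + 4) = (q - 1)*(q + 2)*(q + 2)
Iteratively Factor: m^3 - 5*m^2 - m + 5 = (m + 1)*(m^2 - 6*m + 5) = (m - 1)*(m + 1)*(m - 5)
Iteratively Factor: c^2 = (c)*(c)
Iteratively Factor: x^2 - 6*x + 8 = (x - 4)*(x - 2)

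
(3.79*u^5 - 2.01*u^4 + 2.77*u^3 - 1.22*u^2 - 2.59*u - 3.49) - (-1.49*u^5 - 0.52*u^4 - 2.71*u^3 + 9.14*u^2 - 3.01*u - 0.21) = 5.28*u^5 - 1.49*u^4 + 5.48*u^3 - 10.36*u^2 + 0.42*u - 3.28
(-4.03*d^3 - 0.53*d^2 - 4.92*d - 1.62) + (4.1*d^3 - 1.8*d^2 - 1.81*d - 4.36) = 0.0699999999999994*d^3 - 2.33*d^2 - 6.73*d - 5.98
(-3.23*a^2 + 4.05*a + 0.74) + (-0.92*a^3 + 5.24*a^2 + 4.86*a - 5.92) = -0.92*a^3 + 2.01*a^2 + 8.91*a - 5.18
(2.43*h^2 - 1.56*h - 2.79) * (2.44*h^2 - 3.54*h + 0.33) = 5.9292*h^4 - 12.4086*h^3 - 0.4833*h^2 + 9.3618*h - 0.9207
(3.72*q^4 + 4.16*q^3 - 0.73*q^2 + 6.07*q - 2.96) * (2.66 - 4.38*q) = -16.2936*q^5 - 8.3256*q^4 + 14.263*q^3 - 28.5284*q^2 + 29.111*q - 7.8736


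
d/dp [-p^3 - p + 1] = -3*p^2 - 1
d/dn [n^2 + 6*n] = 2*n + 6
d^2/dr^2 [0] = 0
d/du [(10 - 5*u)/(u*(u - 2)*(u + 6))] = 10*(u + 3)/(u^2*(u + 6)^2)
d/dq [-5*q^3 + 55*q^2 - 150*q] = -15*q^2 + 110*q - 150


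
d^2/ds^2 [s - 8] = 0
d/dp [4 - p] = -1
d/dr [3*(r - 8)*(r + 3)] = 6*r - 15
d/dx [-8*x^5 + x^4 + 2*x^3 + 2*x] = -40*x^4 + 4*x^3 + 6*x^2 + 2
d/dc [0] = 0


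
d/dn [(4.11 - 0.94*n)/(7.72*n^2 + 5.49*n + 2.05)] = (7.2568*n^2 - 63.4584*n - 24.4909)/(59.5984*n^4 + 84.7656*n^3 + 61.7921*n^2 + 22.509*n + 4.2025)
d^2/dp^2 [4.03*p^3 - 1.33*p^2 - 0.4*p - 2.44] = 24.18*p - 2.66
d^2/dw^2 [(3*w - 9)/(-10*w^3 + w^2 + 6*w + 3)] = 6*(4*(w - 3)*(-15*w^2 + w + 3)^2 + (30*w^2 - 2*w + (w - 3)*(30*w - 1) - 6)*(-10*w^3 + w^2 + 6*w + 3))/(-10*w^3 + w^2 + 6*w + 3)^3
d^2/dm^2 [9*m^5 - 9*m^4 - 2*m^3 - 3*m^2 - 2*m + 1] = 180*m^3 - 108*m^2 - 12*m - 6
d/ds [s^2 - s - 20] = 2*s - 1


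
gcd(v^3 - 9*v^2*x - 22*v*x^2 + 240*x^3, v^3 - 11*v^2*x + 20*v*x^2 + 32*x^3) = -v + 8*x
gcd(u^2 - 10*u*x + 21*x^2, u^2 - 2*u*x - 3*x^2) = -u + 3*x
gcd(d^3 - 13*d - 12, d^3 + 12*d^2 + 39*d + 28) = d + 1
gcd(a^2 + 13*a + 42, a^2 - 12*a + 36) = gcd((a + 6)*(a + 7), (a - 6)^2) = 1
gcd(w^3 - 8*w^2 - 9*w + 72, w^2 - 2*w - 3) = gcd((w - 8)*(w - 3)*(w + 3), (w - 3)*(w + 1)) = w - 3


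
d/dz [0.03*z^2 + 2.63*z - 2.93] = 0.06*z + 2.63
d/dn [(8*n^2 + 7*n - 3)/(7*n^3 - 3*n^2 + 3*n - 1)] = 2*(-28*n^4 - 49*n^3 + 54*n^2 - 17*n + 1)/(49*n^6 - 42*n^5 + 51*n^4 - 32*n^3 + 15*n^2 - 6*n + 1)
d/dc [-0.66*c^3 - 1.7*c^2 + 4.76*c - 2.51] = -1.98*c^2 - 3.4*c + 4.76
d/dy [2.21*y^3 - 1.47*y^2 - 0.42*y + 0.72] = 6.63*y^2 - 2.94*y - 0.42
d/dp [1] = 0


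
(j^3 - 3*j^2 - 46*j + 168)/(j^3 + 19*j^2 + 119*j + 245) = (j^2 - 10*j + 24)/(j^2 + 12*j + 35)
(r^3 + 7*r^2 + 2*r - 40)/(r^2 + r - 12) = (r^2 + 3*r - 10)/(r - 3)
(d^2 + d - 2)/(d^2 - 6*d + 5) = (d + 2)/(d - 5)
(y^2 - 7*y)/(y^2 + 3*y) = (y - 7)/(y + 3)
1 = 1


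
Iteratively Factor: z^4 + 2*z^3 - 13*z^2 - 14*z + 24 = (z - 3)*(z^3 + 5*z^2 + 2*z - 8) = (z - 3)*(z - 1)*(z^2 + 6*z + 8) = (z - 3)*(z - 1)*(z + 2)*(z + 4)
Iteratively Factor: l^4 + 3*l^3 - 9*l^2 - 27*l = (l)*(l^3 + 3*l^2 - 9*l - 27) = l*(l - 3)*(l^2 + 6*l + 9) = l*(l - 3)*(l + 3)*(l + 3)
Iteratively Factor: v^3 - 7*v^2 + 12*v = (v - 4)*(v^2 - 3*v) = v*(v - 4)*(v - 3)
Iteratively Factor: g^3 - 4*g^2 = (g)*(g^2 - 4*g) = g*(g - 4)*(g)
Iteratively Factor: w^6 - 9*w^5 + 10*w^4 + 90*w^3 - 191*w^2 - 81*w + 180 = (w + 1)*(w^5 - 10*w^4 + 20*w^3 + 70*w^2 - 261*w + 180) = (w - 4)*(w + 1)*(w^4 - 6*w^3 - 4*w^2 + 54*w - 45) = (w - 5)*(w - 4)*(w + 1)*(w^3 - w^2 - 9*w + 9) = (w - 5)*(w - 4)*(w + 1)*(w + 3)*(w^2 - 4*w + 3) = (w - 5)*(w - 4)*(w - 1)*(w + 1)*(w + 3)*(w - 3)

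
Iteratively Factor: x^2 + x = (x + 1)*(x)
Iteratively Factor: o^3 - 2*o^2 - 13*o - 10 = (o - 5)*(o^2 + 3*o + 2) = (o - 5)*(o + 2)*(o + 1)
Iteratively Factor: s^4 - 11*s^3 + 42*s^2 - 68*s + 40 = (s - 2)*(s^3 - 9*s^2 + 24*s - 20) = (s - 2)^2*(s^2 - 7*s + 10) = (s - 5)*(s - 2)^2*(s - 2)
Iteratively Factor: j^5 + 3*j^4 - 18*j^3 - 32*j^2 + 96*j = (j - 2)*(j^4 + 5*j^3 - 8*j^2 - 48*j) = (j - 2)*(j + 4)*(j^3 + j^2 - 12*j) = (j - 2)*(j + 4)^2*(j^2 - 3*j) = (j - 3)*(j - 2)*(j + 4)^2*(j)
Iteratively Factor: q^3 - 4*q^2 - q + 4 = (q + 1)*(q^2 - 5*q + 4) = (q - 4)*(q + 1)*(q - 1)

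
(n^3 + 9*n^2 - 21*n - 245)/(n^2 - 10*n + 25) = (n^2 + 14*n + 49)/(n - 5)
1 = 1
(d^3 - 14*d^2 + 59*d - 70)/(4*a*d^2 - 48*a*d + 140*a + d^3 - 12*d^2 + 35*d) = (d - 2)/(4*a + d)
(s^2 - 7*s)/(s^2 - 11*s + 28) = s/(s - 4)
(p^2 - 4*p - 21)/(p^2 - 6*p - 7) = (p + 3)/(p + 1)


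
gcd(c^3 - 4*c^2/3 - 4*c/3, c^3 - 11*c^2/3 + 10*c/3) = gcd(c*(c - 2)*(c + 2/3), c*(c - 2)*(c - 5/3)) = c^2 - 2*c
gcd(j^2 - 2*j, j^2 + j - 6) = j - 2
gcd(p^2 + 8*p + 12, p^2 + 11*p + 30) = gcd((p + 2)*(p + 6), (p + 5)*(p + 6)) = p + 6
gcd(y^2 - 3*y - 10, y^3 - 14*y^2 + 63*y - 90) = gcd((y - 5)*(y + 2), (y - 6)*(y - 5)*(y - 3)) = y - 5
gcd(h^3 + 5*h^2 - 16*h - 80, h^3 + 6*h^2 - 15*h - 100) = h^2 + h - 20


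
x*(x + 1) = x^2 + x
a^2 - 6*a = a*(a - 6)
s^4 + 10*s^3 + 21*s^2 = s^2*(s + 3)*(s + 7)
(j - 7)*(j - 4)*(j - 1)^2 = j^4 - 13*j^3 + 51*j^2 - 67*j + 28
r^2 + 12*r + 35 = (r + 5)*(r + 7)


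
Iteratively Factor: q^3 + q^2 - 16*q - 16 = (q - 4)*(q^2 + 5*q + 4) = (q - 4)*(q + 1)*(q + 4)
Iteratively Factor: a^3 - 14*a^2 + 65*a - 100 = (a - 5)*(a^2 - 9*a + 20) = (a - 5)^2*(a - 4)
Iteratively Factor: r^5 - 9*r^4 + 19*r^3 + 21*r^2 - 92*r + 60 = (r + 2)*(r^4 - 11*r^3 + 41*r^2 - 61*r + 30) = (r - 5)*(r + 2)*(r^3 - 6*r^2 + 11*r - 6) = (r - 5)*(r - 1)*(r + 2)*(r^2 - 5*r + 6) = (r - 5)*(r - 2)*(r - 1)*(r + 2)*(r - 3)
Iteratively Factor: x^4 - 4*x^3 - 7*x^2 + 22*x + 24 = (x + 2)*(x^3 - 6*x^2 + 5*x + 12) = (x - 3)*(x + 2)*(x^2 - 3*x - 4) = (x - 3)*(x + 1)*(x + 2)*(x - 4)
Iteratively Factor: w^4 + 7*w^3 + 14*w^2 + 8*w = (w + 4)*(w^3 + 3*w^2 + 2*w) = w*(w + 4)*(w^2 + 3*w + 2) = w*(w + 2)*(w + 4)*(w + 1)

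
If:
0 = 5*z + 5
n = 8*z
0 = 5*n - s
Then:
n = -8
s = -40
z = -1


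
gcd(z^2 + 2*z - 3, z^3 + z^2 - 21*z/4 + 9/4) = z + 3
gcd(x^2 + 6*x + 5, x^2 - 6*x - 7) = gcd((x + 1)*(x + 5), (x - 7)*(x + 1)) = x + 1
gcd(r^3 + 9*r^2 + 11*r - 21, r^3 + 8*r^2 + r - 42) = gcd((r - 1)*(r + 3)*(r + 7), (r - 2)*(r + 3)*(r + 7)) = r^2 + 10*r + 21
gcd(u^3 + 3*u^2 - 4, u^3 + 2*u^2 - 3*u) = u - 1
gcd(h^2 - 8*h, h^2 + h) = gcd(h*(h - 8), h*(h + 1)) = h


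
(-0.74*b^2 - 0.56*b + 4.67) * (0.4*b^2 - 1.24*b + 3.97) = -0.296*b^4 + 0.6936*b^3 - 0.3754*b^2 - 8.014*b + 18.5399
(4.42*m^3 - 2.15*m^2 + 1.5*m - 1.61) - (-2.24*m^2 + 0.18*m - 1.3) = 4.42*m^3 + 0.0900000000000003*m^2 + 1.32*m - 0.31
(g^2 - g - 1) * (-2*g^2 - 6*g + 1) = -2*g^4 - 4*g^3 + 9*g^2 + 5*g - 1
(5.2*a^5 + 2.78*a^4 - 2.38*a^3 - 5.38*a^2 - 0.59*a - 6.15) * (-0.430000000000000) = -2.236*a^5 - 1.1954*a^4 + 1.0234*a^3 + 2.3134*a^2 + 0.2537*a + 2.6445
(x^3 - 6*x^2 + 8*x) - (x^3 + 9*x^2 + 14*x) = -15*x^2 - 6*x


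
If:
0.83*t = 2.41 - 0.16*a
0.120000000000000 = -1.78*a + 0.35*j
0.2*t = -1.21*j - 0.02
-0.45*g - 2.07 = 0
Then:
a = -0.17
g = -4.60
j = -0.50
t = 2.94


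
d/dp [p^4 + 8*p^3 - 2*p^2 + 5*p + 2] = 4*p^3 + 24*p^2 - 4*p + 5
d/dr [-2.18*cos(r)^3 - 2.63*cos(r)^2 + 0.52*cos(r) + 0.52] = (6.54*cos(r)^2 + 5.26*cos(r) - 0.52)*sin(r)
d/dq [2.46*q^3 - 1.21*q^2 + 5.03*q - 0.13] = 7.38*q^2 - 2.42*q + 5.03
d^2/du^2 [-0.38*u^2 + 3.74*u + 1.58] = -0.760000000000000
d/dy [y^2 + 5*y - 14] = 2*y + 5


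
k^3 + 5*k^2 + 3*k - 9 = (k - 1)*(k + 3)^2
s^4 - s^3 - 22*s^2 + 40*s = s*(s - 4)*(s - 2)*(s + 5)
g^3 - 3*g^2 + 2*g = g*(g - 2)*(g - 1)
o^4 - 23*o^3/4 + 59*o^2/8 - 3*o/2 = o*(o - 4)*(o - 3/2)*(o - 1/4)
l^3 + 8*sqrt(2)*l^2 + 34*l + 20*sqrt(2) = (l + sqrt(2))*(l + 2*sqrt(2))*(l + 5*sqrt(2))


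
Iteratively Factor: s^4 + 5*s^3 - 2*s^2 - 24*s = (s - 2)*(s^3 + 7*s^2 + 12*s) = (s - 2)*(s + 3)*(s^2 + 4*s) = (s - 2)*(s + 3)*(s + 4)*(s)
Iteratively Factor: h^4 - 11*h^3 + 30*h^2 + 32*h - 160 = (h - 4)*(h^3 - 7*h^2 + 2*h + 40) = (h - 4)^2*(h^2 - 3*h - 10) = (h - 4)^2*(h + 2)*(h - 5)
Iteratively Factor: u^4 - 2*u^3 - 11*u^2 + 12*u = (u + 3)*(u^3 - 5*u^2 + 4*u) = (u - 4)*(u + 3)*(u^2 - u) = (u - 4)*(u - 1)*(u + 3)*(u)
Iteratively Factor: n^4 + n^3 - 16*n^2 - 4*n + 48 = (n + 2)*(n^3 - n^2 - 14*n + 24) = (n - 3)*(n + 2)*(n^2 + 2*n - 8) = (n - 3)*(n - 2)*(n + 2)*(n + 4)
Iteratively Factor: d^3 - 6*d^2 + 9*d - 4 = (d - 4)*(d^2 - 2*d + 1) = (d - 4)*(d - 1)*(d - 1)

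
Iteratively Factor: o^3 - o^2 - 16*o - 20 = (o - 5)*(o^2 + 4*o + 4) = (o - 5)*(o + 2)*(o + 2)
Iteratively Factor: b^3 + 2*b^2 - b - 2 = (b - 1)*(b^2 + 3*b + 2) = (b - 1)*(b + 2)*(b + 1)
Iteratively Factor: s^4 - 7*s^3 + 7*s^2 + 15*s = (s + 1)*(s^3 - 8*s^2 + 15*s) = (s - 5)*(s + 1)*(s^2 - 3*s) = (s - 5)*(s - 3)*(s + 1)*(s)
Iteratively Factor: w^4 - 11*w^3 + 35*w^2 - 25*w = (w - 5)*(w^3 - 6*w^2 + 5*w) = (w - 5)*(w - 1)*(w^2 - 5*w) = (w - 5)^2*(w - 1)*(w)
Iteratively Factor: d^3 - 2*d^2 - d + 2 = (d - 1)*(d^2 - d - 2) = (d - 2)*(d - 1)*(d + 1)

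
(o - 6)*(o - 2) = o^2 - 8*o + 12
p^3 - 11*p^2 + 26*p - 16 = (p - 8)*(p - 2)*(p - 1)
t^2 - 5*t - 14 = (t - 7)*(t + 2)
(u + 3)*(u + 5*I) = u^2 + 3*u + 5*I*u + 15*I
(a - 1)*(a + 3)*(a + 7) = a^3 + 9*a^2 + 11*a - 21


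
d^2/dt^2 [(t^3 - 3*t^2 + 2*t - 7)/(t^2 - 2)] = 2*(4*t^3 - 39*t^2 + 24*t - 26)/(t^6 - 6*t^4 + 12*t^2 - 8)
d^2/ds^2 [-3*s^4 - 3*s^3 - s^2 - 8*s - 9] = -36*s^2 - 18*s - 2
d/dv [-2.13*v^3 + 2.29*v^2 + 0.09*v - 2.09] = -6.39*v^2 + 4.58*v + 0.09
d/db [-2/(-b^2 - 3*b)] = 2*(-2*b - 3)/(b^2*(b + 3)^2)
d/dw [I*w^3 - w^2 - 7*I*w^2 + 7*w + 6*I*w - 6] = 3*I*w^2 - 2*w - 14*I*w + 7 + 6*I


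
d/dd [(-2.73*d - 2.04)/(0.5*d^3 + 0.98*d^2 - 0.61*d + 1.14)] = (2.73*d^3 + 5.7354*d^2 + 3.9984*d - 4.3566)/(0.25*d^6 + 0.98*d^5 + 0.3504*d^4 - 0.0556000000000001*d^3 + 2.6065*d^2 - 1.3908*d + 1.2996)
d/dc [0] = 0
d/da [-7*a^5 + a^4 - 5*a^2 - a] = -35*a^4 + 4*a^3 - 10*a - 1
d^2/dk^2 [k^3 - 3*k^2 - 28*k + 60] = 6*k - 6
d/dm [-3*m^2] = -6*m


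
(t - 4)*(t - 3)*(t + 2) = t^3 - 5*t^2 - 2*t + 24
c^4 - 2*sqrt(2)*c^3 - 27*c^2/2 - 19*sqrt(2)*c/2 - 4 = (c - 4*sqrt(2))*(c + sqrt(2)/2)^2*(c + sqrt(2))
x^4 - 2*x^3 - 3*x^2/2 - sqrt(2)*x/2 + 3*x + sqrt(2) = (x - 2)*(x - sqrt(2))*(x + sqrt(2)/2)^2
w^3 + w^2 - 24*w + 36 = (w - 3)*(w - 2)*(w + 6)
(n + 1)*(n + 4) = n^2 + 5*n + 4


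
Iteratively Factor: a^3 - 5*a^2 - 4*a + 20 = (a - 2)*(a^2 - 3*a - 10) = (a - 5)*(a - 2)*(a + 2)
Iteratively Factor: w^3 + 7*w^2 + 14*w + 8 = (w + 4)*(w^2 + 3*w + 2) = (w + 1)*(w + 4)*(w + 2)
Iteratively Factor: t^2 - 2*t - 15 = (t + 3)*(t - 5)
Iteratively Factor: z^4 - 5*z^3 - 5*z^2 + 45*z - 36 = (z - 1)*(z^3 - 4*z^2 - 9*z + 36) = (z - 4)*(z - 1)*(z^2 - 9) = (z - 4)*(z - 3)*(z - 1)*(z + 3)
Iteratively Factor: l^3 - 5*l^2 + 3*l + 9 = (l - 3)*(l^2 - 2*l - 3) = (l - 3)^2*(l + 1)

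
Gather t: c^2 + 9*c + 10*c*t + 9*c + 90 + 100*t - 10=c^2 + 18*c + t*(10*c + 100) + 80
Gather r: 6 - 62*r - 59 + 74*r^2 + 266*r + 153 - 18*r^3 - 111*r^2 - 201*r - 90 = -18*r^3 - 37*r^2 + 3*r + 10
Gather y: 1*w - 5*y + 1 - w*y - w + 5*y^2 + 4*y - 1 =5*y^2 + y*(-w - 1)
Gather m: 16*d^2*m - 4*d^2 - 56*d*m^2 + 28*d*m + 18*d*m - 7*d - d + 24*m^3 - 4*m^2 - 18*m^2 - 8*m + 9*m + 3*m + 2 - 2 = -4*d^2 - 8*d + 24*m^3 + m^2*(-56*d - 22) + m*(16*d^2 + 46*d + 4)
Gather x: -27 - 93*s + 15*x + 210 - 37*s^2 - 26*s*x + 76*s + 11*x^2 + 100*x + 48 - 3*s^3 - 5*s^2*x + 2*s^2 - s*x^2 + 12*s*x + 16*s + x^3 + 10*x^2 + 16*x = -3*s^3 - 35*s^2 - s + x^3 + x^2*(21 - s) + x*(-5*s^2 - 14*s + 131) + 231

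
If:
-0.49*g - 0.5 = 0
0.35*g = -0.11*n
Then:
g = -1.02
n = 3.25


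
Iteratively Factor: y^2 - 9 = (y + 3)*(y - 3)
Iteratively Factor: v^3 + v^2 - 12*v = (v - 3)*(v^2 + 4*v) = (v - 3)*(v + 4)*(v)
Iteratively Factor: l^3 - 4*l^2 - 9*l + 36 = (l - 4)*(l^2 - 9) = (l - 4)*(l - 3)*(l + 3)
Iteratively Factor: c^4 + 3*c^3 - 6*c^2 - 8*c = (c)*(c^3 + 3*c^2 - 6*c - 8) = c*(c + 4)*(c^2 - c - 2) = c*(c - 2)*(c + 4)*(c + 1)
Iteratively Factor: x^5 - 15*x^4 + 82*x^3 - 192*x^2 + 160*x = (x)*(x^4 - 15*x^3 + 82*x^2 - 192*x + 160) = x*(x - 5)*(x^3 - 10*x^2 + 32*x - 32) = x*(x - 5)*(x - 4)*(x^2 - 6*x + 8) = x*(x - 5)*(x - 4)^2*(x - 2)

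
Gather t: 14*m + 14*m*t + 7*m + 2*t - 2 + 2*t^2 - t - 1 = 21*m + 2*t^2 + t*(14*m + 1) - 3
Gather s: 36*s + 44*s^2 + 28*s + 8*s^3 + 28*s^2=8*s^3 + 72*s^2 + 64*s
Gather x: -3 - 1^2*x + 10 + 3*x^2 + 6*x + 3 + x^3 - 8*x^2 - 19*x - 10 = x^3 - 5*x^2 - 14*x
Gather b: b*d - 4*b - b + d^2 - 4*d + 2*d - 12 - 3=b*(d - 5) + d^2 - 2*d - 15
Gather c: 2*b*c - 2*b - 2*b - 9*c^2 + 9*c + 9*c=-4*b - 9*c^2 + c*(2*b + 18)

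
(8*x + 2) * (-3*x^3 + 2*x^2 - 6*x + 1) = -24*x^4 + 10*x^3 - 44*x^2 - 4*x + 2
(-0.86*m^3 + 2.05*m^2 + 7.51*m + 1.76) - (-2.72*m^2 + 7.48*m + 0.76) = -0.86*m^3 + 4.77*m^2 + 0.0299999999999994*m + 1.0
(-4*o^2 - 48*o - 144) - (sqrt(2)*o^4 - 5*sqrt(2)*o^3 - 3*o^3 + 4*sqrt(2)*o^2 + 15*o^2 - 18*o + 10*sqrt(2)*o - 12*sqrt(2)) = -sqrt(2)*o^4 + 3*o^3 + 5*sqrt(2)*o^3 - 19*o^2 - 4*sqrt(2)*o^2 - 30*o - 10*sqrt(2)*o - 144 + 12*sqrt(2)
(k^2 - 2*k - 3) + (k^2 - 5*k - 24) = 2*k^2 - 7*k - 27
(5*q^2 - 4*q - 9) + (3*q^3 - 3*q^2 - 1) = 3*q^3 + 2*q^2 - 4*q - 10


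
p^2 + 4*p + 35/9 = (p + 5/3)*(p + 7/3)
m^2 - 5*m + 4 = (m - 4)*(m - 1)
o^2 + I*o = o*(o + I)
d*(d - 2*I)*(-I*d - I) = -I*d^3 - 2*d^2 - I*d^2 - 2*d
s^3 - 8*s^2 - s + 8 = (s - 8)*(s - 1)*(s + 1)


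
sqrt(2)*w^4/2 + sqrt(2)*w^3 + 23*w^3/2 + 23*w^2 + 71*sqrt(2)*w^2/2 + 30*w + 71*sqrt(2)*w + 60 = (w + 2)*(w + 5*sqrt(2))*(w + 6*sqrt(2))*(sqrt(2)*w/2 + 1/2)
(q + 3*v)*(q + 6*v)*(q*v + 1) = q^3*v + 9*q^2*v^2 + q^2 + 18*q*v^3 + 9*q*v + 18*v^2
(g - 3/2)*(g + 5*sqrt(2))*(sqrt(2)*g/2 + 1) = sqrt(2)*g^3/2 - 3*sqrt(2)*g^2/4 + 6*g^2 - 9*g + 5*sqrt(2)*g - 15*sqrt(2)/2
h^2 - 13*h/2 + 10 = (h - 4)*(h - 5/2)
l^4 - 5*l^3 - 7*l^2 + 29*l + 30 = (l - 5)*(l - 3)*(l + 1)*(l + 2)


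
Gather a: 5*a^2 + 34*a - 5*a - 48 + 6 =5*a^2 + 29*a - 42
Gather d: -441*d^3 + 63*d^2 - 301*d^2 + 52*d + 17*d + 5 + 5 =-441*d^3 - 238*d^2 + 69*d + 10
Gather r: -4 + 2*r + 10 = 2*r + 6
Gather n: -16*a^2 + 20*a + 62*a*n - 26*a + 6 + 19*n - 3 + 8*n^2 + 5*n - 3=-16*a^2 - 6*a + 8*n^2 + n*(62*a + 24)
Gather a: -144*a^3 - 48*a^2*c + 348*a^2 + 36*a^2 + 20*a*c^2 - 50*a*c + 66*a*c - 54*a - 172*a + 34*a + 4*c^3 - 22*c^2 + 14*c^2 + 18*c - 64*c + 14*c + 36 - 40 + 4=-144*a^3 + a^2*(384 - 48*c) + a*(20*c^2 + 16*c - 192) + 4*c^3 - 8*c^2 - 32*c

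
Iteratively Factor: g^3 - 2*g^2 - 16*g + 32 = (g - 4)*(g^2 + 2*g - 8) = (g - 4)*(g + 4)*(g - 2)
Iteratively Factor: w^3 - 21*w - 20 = (w - 5)*(w^2 + 5*w + 4) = (w - 5)*(w + 1)*(w + 4)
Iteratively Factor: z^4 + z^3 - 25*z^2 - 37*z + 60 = (z - 1)*(z^3 + 2*z^2 - 23*z - 60) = (z - 1)*(z + 4)*(z^2 - 2*z - 15) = (z - 1)*(z + 3)*(z + 4)*(z - 5)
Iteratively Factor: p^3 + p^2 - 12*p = (p - 3)*(p^2 + 4*p) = (p - 3)*(p + 4)*(p)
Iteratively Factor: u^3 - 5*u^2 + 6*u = (u - 2)*(u^2 - 3*u) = u*(u - 2)*(u - 3)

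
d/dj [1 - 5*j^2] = -10*j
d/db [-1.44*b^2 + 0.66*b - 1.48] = 0.66 - 2.88*b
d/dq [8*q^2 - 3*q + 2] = 16*q - 3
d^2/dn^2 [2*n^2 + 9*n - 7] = 4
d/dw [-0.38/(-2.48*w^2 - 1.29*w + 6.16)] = (-1.8848*w - 0.4902)/(2.48*w^2 + 1.29*w - 6.16)^2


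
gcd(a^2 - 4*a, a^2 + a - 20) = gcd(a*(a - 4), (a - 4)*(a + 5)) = a - 4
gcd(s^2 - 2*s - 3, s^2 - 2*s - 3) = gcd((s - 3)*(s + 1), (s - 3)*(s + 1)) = s^2 - 2*s - 3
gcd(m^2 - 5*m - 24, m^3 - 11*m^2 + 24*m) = m - 8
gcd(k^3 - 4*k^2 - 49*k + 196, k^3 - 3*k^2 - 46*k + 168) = k^2 + 3*k - 28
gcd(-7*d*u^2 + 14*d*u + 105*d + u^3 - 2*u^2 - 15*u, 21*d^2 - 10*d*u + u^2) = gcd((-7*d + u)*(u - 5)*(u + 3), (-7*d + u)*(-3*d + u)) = -7*d + u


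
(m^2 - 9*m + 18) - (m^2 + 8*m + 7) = 11 - 17*m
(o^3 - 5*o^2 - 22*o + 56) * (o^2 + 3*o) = o^5 - 2*o^4 - 37*o^3 - 10*o^2 + 168*o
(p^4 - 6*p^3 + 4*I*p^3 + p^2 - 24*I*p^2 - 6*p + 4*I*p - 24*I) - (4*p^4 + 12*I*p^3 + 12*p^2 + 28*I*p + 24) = -3*p^4 - 6*p^3 - 8*I*p^3 - 11*p^2 - 24*I*p^2 - 6*p - 24*I*p - 24 - 24*I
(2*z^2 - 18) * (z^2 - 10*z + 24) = 2*z^4 - 20*z^3 + 30*z^2 + 180*z - 432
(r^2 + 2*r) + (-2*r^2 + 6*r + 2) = -r^2 + 8*r + 2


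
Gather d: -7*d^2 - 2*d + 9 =-7*d^2 - 2*d + 9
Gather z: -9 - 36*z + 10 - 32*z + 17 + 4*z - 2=16 - 64*z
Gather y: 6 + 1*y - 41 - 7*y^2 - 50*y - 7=-7*y^2 - 49*y - 42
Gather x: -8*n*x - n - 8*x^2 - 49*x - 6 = -n - 8*x^2 + x*(-8*n - 49) - 6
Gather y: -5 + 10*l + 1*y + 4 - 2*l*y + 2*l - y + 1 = -2*l*y + 12*l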